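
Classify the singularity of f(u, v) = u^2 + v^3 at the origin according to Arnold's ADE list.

A_2

The Hessian of f at 0 is [[2, 0], [0, 0]] with rank 1, so corank 1. A Groebner basis of the Jacobian ideal J(f) in C{u,v} is {v^2, u}; counting standard monomials gives mu = 2. Corank 1: A-series; mu = 2 gives A_2.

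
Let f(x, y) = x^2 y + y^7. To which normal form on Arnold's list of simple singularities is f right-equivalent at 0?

D8

The Hessian of f at 0 has rank 0. Corank 2; j^3 = x^2*y has shape L^2 M (L != M), so D-series; mu = 8 gives D_8.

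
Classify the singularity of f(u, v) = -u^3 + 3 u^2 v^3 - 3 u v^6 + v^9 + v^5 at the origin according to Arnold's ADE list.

E8

The Hessian of f at 0 has rank 0. Corank 2; j^3 = -u^3 is a perfect cube, so E-series; the 5-jet and mu = 8 give E_8.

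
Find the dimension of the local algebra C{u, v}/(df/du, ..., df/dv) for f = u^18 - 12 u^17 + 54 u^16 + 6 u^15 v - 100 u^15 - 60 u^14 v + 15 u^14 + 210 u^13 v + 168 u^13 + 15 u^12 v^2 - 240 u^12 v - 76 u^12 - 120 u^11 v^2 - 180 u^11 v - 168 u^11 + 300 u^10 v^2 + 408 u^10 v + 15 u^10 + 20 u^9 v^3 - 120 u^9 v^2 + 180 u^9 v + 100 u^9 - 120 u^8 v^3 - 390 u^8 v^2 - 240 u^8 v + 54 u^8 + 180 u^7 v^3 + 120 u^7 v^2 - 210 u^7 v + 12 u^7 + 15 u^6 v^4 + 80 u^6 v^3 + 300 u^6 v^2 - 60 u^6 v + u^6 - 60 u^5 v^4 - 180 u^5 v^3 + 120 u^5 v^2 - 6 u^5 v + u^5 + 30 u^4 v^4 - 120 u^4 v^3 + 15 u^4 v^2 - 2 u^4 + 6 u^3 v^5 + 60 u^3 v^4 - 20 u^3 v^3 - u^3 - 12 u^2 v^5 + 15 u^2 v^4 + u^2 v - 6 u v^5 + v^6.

7

The Hessian of f at 0 has rank 0. Corank 2; j^3 = -u^2*(u - v) has shape L^2 M (L != M), so D-series; mu = 7 gives D_7.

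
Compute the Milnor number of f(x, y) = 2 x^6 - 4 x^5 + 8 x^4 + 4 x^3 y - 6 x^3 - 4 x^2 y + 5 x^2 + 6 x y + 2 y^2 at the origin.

1

The Hessian of f at 0 is [[10, 6], [6, 4]] with rank 2, so corank 0. A Groebner basis of the Jacobian ideal J(f) in C{x,y} is {x, y}; counting standard monomials gives mu = 1. Corank 0: nondegenerate Morse point, so A_1.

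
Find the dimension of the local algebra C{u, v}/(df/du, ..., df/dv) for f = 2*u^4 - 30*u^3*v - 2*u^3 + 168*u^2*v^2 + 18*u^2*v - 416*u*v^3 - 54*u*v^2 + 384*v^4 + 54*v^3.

7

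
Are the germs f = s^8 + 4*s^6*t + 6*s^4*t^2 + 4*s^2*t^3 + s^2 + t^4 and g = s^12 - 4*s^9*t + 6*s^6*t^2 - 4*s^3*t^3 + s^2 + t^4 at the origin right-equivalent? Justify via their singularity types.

Yes.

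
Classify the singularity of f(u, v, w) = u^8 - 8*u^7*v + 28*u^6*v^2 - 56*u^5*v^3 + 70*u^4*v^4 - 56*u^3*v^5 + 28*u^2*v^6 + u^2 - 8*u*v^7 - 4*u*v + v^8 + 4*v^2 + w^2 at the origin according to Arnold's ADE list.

The Hessian of f at 0 has rank 2. Corank 1: A-series; mu = 7 gives A_7.

A_7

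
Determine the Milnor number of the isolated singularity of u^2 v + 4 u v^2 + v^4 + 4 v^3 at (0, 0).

5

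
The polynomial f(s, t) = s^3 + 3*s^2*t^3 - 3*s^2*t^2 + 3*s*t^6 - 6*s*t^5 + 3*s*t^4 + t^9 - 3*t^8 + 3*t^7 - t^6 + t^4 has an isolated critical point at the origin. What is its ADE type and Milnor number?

Type E6, Milnor number mu = 6.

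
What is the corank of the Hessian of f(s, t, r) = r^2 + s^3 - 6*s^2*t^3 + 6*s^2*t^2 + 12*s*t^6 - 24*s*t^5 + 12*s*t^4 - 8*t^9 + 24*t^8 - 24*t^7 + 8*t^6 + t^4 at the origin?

The Hessian at 0 is [[0, 0, 0], [0, 0, 0], [0, 0, 2]] of rank 1; hence corank 2.

2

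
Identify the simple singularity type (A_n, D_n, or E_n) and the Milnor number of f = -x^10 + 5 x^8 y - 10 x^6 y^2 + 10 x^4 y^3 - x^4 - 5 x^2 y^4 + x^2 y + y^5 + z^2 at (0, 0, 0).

The Hessian of f at 0 has rank 1. Corank 2; j^3 = x^2*y has shape L^2 M (L != M), so D-series; mu = 6 gives D_6.

Type D_{6}, Milnor number mu = 6.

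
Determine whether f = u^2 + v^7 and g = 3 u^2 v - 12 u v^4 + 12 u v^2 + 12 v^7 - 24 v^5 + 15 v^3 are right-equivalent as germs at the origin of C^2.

No.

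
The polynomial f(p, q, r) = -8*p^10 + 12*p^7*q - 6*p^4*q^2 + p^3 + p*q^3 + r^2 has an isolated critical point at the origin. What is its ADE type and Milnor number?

The Hessian of f at 0 has rank 1. Corank 2; j^3 = p^3 is a perfect cube, so E-series; the 4-jet and mu = 7 give E_7.

Type E_7, Milnor number mu = 7.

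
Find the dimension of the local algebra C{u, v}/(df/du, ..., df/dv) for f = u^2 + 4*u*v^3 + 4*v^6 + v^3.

2

The Hessian of f at 0 has rank 1. Corank 1: A-series; mu = 2 gives A_2.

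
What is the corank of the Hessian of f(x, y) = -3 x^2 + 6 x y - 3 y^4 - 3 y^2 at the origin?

Hessian at 0 has rank 1.

1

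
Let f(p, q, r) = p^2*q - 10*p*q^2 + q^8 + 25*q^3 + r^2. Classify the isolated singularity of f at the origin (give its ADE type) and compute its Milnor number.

Type D_{9}, Milnor number mu = 9.

The Hessian of f at 0 has rank 1. Corank 2; j^3 = q*(p - 5*q)^2 has shape L^2 M (L != M), so D-series; mu = 9 gives D_9.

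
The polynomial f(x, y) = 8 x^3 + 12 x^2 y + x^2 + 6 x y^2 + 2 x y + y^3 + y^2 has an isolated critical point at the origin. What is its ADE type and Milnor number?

Type A2, Milnor number mu = 2.

The Hessian of f at 0 has rank 1. Corank 1: A-series; mu = 2 gives A_2.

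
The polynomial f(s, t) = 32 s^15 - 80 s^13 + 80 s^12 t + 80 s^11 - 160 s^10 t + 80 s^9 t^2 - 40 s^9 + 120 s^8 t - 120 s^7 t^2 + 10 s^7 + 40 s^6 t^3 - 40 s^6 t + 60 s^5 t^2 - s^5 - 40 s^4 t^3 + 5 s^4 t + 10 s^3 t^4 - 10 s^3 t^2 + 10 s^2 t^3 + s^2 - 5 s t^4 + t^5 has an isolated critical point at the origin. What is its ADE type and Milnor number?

Type A_{4}, Milnor number mu = 4.

The Hessian of f at 0 is [[2, 0], [0, 0]] with rank 1, so corank 1. A Groebner basis of the Jacobian ideal J(f) in C{s,t} is {t^4, s}; counting standard monomials gives mu = 4. Corank 1: A-series; mu = 4 gives A_4.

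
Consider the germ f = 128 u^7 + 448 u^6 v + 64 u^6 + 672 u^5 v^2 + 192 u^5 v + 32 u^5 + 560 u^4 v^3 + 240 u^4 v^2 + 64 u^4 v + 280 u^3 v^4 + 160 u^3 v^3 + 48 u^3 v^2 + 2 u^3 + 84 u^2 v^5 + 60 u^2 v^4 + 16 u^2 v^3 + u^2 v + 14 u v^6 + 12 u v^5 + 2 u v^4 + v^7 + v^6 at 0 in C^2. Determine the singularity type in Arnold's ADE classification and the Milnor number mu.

Type D7, Milnor number mu = 7.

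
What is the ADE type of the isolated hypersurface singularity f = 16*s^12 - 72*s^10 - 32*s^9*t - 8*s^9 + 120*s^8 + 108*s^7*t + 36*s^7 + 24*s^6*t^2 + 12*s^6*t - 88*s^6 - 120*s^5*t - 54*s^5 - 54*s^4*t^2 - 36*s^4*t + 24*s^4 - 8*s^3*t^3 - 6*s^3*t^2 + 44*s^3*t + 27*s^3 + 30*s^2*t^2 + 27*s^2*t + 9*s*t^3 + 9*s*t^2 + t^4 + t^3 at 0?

E_7

The Hessian of f at 0 is [[0, 0], [0, 0]] with rank 0, so corank 2. A Groebner basis of the Jacobian ideal J(f) in C{s,t} is {19683*s^2/4 + 6561*s*t/2 + t^4 + 27*t^3/4 + 2187*t^2/4, s^3 + 135*s^2/4 + 45*s*t/2 + t^3/12 + 15*t^2/4, s^2*t - 243*s^2/4 - 81*s*t/2 - 7*t^3/36 - 27*t^2/4, 81*s^2 + s*t^2 + 54*s*t + 4*t^3/9 + 9*t^2}; counting standard monomials gives mu = 7. Corank 2; j^3 = (3*s + t)^3 is a perfect cube, so E-series; the 4-jet and mu = 7 give E_7.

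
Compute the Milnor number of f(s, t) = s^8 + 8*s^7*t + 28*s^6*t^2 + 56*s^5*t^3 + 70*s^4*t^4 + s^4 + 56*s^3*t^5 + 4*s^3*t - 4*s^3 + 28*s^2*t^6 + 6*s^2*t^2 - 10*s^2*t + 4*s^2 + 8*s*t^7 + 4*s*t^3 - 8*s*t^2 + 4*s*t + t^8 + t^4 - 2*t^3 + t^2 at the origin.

7

The Hessian of f at 0 has rank 1. Corank 1: A-series; mu = 7 gives A_7.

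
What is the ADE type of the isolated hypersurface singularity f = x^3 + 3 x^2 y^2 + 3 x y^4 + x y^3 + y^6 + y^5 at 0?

The Hessian of f at 0 has rank 0. Corank 2; j^3 = x^3 is a perfect cube, so E-series; the 4-jet and mu = 7 give E_7.

E7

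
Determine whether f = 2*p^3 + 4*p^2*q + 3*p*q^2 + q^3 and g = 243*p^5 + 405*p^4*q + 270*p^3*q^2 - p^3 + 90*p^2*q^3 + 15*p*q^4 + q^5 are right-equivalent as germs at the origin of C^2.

The Hessian of f at 0 has rank 0. Corank 2; j^3 = (p + q)*(2*p^2 + 2*p*q + q^2) splits into three distinct lines over C (the quadratic factor has nonzero discriminant), so D_4. The Hessian of g at 0 has rank 0. Corank 2; j^3 = -p^3 is a perfect cube, so E-series; the 5-jet and mu = 8 give E_8. f is D_4 but g is E_8, hence not right-equivalent.

No.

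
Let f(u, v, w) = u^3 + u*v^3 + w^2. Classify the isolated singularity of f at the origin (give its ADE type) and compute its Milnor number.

Type E7, Milnor number mu = 7.

The Hessian of f at 0 has rank 1. Corank 2; j^3 = u^3 is a perfect cube, so E-series; the 4-jet and mu = 7 give E_7.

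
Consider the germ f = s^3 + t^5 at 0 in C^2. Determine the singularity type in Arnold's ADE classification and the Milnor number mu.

Type E_{8}, Milnor number mu = 8.

The Hessian of f at 0 has rank 0. Corank 2; j^3 = s^3 is a perfect cube, so E-series; the 5-jet and mu = 8 give E_8.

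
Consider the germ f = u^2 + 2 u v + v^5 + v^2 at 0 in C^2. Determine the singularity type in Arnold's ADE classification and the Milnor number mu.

Type A4, Milnor number mu = 4.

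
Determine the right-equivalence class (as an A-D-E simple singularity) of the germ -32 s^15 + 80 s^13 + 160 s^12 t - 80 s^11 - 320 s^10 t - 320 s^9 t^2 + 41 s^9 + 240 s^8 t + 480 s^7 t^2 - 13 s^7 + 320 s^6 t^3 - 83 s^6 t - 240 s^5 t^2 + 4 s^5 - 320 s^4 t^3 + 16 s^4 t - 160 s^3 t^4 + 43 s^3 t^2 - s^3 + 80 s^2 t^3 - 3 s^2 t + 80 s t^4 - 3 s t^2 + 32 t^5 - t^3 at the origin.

E_{8}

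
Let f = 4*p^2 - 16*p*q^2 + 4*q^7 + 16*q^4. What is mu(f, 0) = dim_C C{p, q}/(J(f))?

The Hessian of f at 0 has rank 1. Corank 1: A-series; mu = 6 gives A_6.

6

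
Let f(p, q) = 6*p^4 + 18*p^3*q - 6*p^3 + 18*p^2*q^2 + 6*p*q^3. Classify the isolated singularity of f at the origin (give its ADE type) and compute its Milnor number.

Type E_7, Milnor number mu = 7.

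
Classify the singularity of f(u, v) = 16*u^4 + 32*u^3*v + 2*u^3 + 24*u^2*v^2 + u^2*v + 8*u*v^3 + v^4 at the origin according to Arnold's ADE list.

The Hessian of f at 0 is [[0, 0], [0, 0]] with rank 0, so corank 2. A Groebner basis of the Jacobian ideal J(f) in C{u,v} is {u*v^2, -u*v/8 + v^3, u^2 + u*v/2}; counting standard monomials gives mu = 5. Corank 2; j^3 = u^2*(2*u + v) has shape L^2 M (L != M), so D-series; mu = 5 gives D_5.

D5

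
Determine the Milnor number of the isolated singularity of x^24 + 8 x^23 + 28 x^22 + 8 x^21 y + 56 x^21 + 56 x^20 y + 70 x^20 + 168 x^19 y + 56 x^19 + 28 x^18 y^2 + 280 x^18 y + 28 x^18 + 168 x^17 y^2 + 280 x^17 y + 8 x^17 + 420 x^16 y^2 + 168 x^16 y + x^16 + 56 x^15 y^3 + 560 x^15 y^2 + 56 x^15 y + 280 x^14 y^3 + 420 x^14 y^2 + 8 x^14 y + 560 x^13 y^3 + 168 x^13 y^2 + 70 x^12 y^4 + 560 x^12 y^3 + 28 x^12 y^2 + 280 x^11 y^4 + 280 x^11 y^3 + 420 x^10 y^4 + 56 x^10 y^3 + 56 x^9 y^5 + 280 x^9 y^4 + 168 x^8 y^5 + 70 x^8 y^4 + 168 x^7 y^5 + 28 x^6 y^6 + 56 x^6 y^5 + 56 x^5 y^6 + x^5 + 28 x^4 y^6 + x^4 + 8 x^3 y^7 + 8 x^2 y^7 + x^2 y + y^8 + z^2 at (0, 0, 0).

9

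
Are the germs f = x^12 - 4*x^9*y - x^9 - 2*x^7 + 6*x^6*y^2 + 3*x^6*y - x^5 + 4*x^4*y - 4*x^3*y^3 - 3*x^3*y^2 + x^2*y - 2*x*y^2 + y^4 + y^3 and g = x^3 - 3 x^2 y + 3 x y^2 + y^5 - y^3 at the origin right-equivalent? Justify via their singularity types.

No.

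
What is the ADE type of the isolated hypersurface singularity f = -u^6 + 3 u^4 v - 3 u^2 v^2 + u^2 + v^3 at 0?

A_{2}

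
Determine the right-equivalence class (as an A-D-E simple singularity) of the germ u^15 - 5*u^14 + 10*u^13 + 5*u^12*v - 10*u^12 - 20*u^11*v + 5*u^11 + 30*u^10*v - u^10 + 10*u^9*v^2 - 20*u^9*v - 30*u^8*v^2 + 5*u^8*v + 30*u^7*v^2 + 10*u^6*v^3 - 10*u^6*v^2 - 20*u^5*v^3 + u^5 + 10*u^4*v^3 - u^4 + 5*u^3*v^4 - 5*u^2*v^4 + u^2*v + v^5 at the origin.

The Hessian of f at 0 is [[0, 0], [0, 0]] with rank 0, so corank 2. A Groebner basis of the Jacobian ideal J(f) in C{u,v} is {u^2/5 + v^4, u^3, u*v}; counting standard monomials gives mu = 6. Corank 2; j^3 = u^2*v has shape L^2 M (L != M), so D-series; mu = 6 gives D_6.

D6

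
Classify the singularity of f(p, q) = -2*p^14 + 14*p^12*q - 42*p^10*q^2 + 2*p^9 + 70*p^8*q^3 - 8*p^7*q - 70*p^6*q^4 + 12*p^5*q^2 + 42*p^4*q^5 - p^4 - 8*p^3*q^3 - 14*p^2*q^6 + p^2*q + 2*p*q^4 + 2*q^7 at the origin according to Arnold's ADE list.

D8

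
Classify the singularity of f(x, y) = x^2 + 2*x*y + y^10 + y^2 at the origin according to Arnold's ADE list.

A_{9}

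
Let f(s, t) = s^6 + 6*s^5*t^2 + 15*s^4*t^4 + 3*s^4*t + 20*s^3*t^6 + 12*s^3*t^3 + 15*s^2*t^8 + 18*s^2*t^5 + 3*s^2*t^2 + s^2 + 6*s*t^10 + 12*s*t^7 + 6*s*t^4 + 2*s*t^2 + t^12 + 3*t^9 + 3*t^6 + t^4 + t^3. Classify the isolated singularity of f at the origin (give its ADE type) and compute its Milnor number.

Type A_2, Milnor number mu = 2.

The Hessian of f at 0 has rank 1. Corank 1: A-series; mu = 2 gives A_2.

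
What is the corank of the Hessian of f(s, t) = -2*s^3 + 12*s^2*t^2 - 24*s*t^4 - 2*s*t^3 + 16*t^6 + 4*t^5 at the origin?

Hessian at 0 has rank 0.

2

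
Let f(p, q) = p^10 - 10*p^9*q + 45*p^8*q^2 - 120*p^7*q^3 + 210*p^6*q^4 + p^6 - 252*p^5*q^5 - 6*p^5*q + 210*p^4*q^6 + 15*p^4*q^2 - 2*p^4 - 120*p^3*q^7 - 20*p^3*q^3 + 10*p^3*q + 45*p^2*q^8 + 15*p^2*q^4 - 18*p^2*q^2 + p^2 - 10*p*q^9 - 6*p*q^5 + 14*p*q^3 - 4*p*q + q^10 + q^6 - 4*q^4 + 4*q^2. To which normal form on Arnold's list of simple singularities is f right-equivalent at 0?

A_{9}

The Hessian of f at 0 has rank 1. Corank 1: A-series; mu = 9 gives A_9.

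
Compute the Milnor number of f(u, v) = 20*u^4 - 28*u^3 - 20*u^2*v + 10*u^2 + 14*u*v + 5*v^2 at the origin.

The Hessian of f at 0 has rank 2. Corank 0: nondegenerate Morse point, so A_1.

1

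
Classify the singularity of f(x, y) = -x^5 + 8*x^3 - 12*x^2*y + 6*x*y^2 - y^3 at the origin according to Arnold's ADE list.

E_{8}

The Hessian of f at 0 has rank 0. Corank 2; j^3 = (2*x - y)^3 is a perfect cube, so E-series; the 5-jet and mu = 8 give E_8.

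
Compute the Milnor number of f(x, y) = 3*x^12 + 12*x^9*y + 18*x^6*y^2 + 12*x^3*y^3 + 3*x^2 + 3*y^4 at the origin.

The Hessian of f at 0 has rank 1. Corank 1: A-series; mu = 3 gives A_3.

3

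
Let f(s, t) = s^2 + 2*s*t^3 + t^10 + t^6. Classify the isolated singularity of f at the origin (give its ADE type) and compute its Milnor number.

The Hessian of f at 0 is [[2, 0], [0, 0]] with rank 1, so corank 1. A Groebner basis of the Jacobian ideal J(f) in C{s,t} is {s^3, s + t^3}; counting standard monomials gives mu = 9. Corank 1: A-series; mu = 9 gives A_9.

Type A_9, Milnor number mu = 9.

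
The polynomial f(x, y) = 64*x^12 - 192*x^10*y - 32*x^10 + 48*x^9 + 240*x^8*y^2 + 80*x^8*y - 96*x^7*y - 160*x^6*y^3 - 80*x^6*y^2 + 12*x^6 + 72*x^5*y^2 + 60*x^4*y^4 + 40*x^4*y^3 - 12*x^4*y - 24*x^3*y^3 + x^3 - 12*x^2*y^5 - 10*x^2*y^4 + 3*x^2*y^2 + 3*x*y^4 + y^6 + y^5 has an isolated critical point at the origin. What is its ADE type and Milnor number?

Type E_8, Milnor number mu = 8.

The Hessian of f at 0 is [[0, 0], [0, 0]] with rank 0, so corank 2. A Groebner basis of the Jacobian ideal J(f) in C{x,y} is {y^4, x^3, x^2/2 + x*y^2}; counting standard monomials gives mu = 8. Corank 2; j^3 = x^3 is a perfect cube, so E-series; the 5-jet and mu = 8 give E_8.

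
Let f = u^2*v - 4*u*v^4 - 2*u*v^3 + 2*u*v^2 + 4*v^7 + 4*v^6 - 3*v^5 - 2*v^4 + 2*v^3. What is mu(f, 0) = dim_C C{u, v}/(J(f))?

4

The Hessian of f at 0 is [[0, 0], [0, 0]] with rank 0, so corank 2. A Groebner basis of the Jacobian ideal J(f) in C{u,v} is {v^3, u^2 + 2*v^2, u*v + v^2}; counting standard monomials gives mu = 4. Corank 2; j^3 = v*(u^2 + 2*u*v + 2*v^2) splits into three distinct lines over C (the quadratic factor has nonzero discriminant), so D_4.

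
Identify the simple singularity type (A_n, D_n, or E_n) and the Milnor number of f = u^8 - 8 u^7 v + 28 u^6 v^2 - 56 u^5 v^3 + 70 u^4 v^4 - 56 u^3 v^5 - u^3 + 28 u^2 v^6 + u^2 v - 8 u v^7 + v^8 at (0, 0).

Type D_9, Milnor number mu = 9.

The Hessian of f at 0 has rank 0. Corank 2; j^3 = -u^2*(u - v) has shape L^2 M (L != M), so D-series; mu = 9 gives D_9.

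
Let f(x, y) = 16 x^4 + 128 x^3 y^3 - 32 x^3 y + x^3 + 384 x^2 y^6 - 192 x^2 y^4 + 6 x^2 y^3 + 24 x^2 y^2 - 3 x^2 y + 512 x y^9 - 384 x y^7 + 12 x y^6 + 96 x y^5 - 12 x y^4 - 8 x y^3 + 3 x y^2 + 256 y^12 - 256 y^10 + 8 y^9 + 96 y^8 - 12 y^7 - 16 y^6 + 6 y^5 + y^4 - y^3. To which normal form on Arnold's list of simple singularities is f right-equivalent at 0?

E_6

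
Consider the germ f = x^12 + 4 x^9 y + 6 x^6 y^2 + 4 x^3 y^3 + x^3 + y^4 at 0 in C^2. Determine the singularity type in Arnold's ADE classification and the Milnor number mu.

The Hessian of f at 0 is [[0, 0], [0, 0]] with rank 0, so corank 2. A Groebner basis of the Jacobian ideal J(f) in C{x,y} is {y^3, x^2}; counting standard monomials gives mu = 6. Corank 2; j^3 = x^3 is a perfect cube, so E-series; the 4-jet and mu = 6 give E_6.

Type E6, Milnor number mu = 6.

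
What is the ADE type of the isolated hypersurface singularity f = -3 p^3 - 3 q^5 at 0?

The Hessian of f at 0 has rank 0. Corank 2; j^3 = -3*p^3 is a perfect cube, so E-series; the 5-jet and mu = 8 give E_8.

E_8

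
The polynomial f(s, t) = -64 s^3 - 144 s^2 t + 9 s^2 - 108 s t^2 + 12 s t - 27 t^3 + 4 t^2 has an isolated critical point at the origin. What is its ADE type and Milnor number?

Type A_{2}, Milnor number mu = 2.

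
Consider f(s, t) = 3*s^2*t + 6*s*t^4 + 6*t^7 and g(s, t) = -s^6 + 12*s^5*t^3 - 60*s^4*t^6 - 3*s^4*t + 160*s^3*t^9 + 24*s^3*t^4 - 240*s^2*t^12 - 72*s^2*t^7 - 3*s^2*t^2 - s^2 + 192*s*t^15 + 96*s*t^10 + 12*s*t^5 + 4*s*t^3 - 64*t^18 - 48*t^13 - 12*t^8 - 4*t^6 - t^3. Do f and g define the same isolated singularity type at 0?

No.

The Hessian of f at 0 has rank 0. Corank 2; j^3 = 3*s^2*t has shape L^2 M (L != M), so D-series; mu = 8 gives D_8. The Hessian of g at 0 has rank 1. Corank 1: A-series; mu = 2 gives A_2. f is D_8 but g is A_2, hence not right-equivalent.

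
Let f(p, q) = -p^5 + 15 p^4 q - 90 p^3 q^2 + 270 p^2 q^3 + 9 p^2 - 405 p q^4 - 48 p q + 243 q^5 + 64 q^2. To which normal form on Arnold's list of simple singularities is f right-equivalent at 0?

The Hessian of f at 0 is [[18, -48], [-48, 128]] with rank 1, so corank 1. A Groebner basis of the Jacobian ideal J(f) in C{p,q} is {q^4, p - 8*q/3}; counting standard monomials gives mu = 4. Corank 1: A-series; mu = 4 gives A_4.

A_4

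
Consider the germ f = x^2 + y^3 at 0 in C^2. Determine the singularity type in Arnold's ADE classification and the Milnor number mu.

Type A_2, Milnor number mu = 2.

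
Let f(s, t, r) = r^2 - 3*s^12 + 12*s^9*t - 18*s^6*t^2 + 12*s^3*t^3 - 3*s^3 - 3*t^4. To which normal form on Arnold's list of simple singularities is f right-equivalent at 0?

The Hessian of f at 0 is [[0, 0, 0], [0, 0, 0], [0, 0, 2]] with rank 1, so corank 2. A Groebner basis of the Jacobian ideal J(f) in C{s,t,r} is {t^3, s^2, r}; counting standard monomials gives mu = 6. Corank 2; j^3 = -3*s^3 is a perfect cube, so E-series; the 4-jet and mu = 6 give E_6.

E6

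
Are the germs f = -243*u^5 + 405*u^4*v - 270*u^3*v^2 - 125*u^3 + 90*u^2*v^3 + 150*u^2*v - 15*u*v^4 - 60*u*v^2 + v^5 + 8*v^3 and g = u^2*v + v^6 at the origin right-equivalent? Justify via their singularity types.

The Hessian of f at 0 has rank 0. Corank 2; j^3 = -(5*u - 2*v)^3 is a perfect cube, so E-series; the 5-jet and mu = 8 give E_8. The Hessian of g at 0 has rank 0. Corank 2; j^3 = u^2*v has shape L^2 M (L != M), so D-series; mu = 7 gives D_7. f is E_8 but g is D_7, hence not right-equivalent.

No.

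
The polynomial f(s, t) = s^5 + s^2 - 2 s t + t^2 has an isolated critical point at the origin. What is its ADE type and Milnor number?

Type A4, Milnor number mu = 4.

The Hessian of f at 0 has rank 1. Corank 1: A-series; mu = 4 gives A_4.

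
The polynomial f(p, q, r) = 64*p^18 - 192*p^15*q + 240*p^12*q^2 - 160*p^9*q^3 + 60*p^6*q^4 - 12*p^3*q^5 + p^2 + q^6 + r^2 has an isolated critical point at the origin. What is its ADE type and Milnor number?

The Hessian of f at 0 has rank 2. Corank 1: A-series; mu = 5 gives A_5.

Type A5, Milnor number mu = 5.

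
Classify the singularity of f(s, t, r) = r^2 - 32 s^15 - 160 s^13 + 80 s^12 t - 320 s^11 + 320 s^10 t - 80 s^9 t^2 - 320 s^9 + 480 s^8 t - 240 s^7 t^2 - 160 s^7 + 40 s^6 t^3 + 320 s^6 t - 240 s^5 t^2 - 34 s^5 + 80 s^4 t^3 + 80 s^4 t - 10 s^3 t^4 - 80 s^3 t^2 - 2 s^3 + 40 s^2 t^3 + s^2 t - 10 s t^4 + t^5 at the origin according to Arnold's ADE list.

The Hessian of f at 0 has rank 1. Corank 2; j^3 = -s^2*(2*s - t) has shape L^2 M (L != M), so D-series; mu = 6 gives D_6.

D_{6}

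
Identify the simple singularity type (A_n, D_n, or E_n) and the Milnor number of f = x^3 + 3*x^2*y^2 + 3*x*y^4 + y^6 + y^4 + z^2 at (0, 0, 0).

Type E6, Milnor number mu = 6.

The Hessian of f at 0 is [[0, 0, 0], [0, 0, 0], [0, 0, 2]] with rank 1, so corank 2. A Groebner basis of the Jacobian ideal J(f) in C{x,y,z} is {x^3, x^2*y, x^2/2 + x*y^2, y^3, z}; counting standard monomials gives mu = 6. Corank 2; j^3 = x^3 is a perfect cube, so E-series; the 4-jet and mu = 6 give E_6.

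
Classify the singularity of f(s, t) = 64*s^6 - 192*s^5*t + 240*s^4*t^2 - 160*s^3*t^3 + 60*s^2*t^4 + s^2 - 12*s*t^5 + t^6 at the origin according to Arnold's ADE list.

The Hessian of f at 0 has rank 1. Corank 1: A-series; mu = 5 gives A_5.

A5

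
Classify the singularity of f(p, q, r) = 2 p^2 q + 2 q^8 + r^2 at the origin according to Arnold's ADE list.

D_9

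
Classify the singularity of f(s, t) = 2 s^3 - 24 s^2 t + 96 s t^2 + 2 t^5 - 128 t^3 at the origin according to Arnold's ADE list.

The Hessian of f at 0 is [[0, 0], [0, 0]] with rank 0, so corank 2. A Groebner basis of the Jacobian ideal J(f) in C{s,t} is {t^4, s^2 - 8*s*t + 16*t^2}; counting standard monomials gives mu = 8. Corank 2; j^3 = 2*(s - 4*t)^3 is a perfect cube, so E-series; the 5-jet and mu = 8 give E_8.

E_{8}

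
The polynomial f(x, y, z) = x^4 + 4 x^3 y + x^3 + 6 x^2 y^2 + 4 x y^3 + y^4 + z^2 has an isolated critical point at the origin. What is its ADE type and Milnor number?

The Hessian of f at 0 has rank 1. Corank 2; j^3 = x^3 is a perfect cube, so E-series; the 4-jet and mu = 6 give E_6.

Type E6, Milnor number mu = 6.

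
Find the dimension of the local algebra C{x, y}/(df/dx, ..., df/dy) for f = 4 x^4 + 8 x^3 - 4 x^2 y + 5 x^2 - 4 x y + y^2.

The Hessian of f at 0 is [[10, -4], [-4, 2]] with rank 2, so corank 0. A Groebner basis of the Jacobian ideal J(f) in C{x,y} is {x, y}; counting standard monomials gives mu = 1. Corank 0: nondegenerate Morse point, so A_1.

1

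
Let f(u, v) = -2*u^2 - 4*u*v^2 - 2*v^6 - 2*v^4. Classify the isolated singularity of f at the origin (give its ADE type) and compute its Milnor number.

Type A_5, Milnor number mu = 5.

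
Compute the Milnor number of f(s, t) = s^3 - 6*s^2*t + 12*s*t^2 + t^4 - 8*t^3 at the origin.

6

The Hessian of f at 0 has rank 0. Corank 2; j^3 = (s - 2*t)^3 is a perfect cube, so E-series; the 4-jet and mu = 6 give E_6.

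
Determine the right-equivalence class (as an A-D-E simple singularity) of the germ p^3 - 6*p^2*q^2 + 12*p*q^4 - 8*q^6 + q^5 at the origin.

E_{8}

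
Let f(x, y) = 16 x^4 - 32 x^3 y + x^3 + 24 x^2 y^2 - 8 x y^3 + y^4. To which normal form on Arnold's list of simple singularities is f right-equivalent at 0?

E6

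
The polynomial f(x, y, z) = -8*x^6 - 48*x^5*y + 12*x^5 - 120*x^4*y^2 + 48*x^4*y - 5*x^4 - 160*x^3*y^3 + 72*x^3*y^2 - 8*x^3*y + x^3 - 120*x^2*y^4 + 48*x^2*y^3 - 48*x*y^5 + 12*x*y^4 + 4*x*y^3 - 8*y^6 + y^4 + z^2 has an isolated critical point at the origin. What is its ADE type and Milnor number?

Type E_{6}, Milnor number mu = 6.

The Hessian of f at 0 is [[0, 0, 0], [0, 0, 0], [0, 0, 2]] with rank 1, so corank 2. A Groebner basis of the Jacobian ideal J(f) in C{x,y,z} is {x^3, x^2*y, -x^2/4 + x*y^2, 3*x^2/4 + y^3, z}; counting standard monomials gives mu = 6. Corank 2; j^3 = x^3 is a perfect cube, so E-series; the 4-jet and mu = 6 give E_6.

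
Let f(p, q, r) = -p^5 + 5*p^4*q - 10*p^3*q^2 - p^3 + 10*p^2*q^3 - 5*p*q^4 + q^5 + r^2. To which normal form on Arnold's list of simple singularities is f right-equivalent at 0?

E8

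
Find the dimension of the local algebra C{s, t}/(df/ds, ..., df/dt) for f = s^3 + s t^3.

7

The Hessian of f at 0 has rank 0. Corank 2; j^3 = s^3 is a perfect cube, so E-series; the 4-jet and mu = 7 give E_7.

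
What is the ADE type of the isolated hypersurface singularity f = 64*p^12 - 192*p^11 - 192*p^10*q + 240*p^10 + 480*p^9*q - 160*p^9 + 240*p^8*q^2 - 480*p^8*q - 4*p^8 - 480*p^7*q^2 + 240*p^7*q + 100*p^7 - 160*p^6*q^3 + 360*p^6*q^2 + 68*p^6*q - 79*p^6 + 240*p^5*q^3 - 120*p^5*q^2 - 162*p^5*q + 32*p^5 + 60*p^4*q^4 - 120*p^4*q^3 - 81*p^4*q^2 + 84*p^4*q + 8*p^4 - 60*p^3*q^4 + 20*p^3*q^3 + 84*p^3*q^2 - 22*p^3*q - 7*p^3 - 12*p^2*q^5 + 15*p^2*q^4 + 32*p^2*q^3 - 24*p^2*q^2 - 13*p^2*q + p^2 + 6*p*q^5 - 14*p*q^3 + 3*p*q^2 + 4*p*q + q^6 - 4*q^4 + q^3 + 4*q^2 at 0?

A2

The Hessian of f at 0 has rank 1. Corank 1: A-series; mu = 2 gives A_2.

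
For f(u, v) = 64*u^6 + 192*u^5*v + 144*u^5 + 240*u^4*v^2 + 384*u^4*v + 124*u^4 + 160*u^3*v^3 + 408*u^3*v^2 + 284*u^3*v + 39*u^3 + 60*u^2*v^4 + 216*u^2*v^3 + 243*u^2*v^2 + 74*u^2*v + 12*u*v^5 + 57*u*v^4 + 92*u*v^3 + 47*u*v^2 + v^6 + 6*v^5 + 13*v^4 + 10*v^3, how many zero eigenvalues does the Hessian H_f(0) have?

Hessian at 0 has rank 0.

2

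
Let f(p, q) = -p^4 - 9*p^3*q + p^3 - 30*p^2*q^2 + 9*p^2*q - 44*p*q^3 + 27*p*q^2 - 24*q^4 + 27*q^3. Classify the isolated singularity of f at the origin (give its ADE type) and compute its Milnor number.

Type E_{7}, Milnor number mu = 7.

The Hessian of f at 0 is [[0, 0], [0, 0]] with rank 0, so corank 2. A Groebner basis of the Jacobian ideal J(f) in C{p,q} is {3*p^2 + 18*p*q + q^4 + q^3 + 27*q^2, p^3 - 45*p^2 - 270*p*q + 12*q^3 - 405*q^2, p^2*q + 11*p^2 + 66*p*q - 16*q^3/3 + 99*q^2, -2*p^2 + p*q^2 - 12*p*q + 7*q^3/3 - 18*q^2}; counting standard monomials gives mu = 7. Corank 2; j^3 = (p + 3*q)^3 is a perfect cube, so E-series; the 4-jet and mu = 7 give E_7.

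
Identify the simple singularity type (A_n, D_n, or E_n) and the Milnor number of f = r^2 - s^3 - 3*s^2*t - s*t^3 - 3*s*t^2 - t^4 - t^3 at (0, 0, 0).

Type E7, Milnor number mu = 7.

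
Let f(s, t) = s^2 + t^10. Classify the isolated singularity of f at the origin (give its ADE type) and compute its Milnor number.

Type A9, Milnor number mu = 9.

The Hessian of f at 0 has rank 1. Corank 1: A-series; mu = 9 gives A_9.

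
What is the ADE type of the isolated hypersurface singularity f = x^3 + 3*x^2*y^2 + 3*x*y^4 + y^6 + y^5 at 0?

E8

The Hessian of f at 0 has rank 0. Corank 2; j^3 = x^3 is a perfect cube, so E-series; the 5-jet and mu = 8 give E_8.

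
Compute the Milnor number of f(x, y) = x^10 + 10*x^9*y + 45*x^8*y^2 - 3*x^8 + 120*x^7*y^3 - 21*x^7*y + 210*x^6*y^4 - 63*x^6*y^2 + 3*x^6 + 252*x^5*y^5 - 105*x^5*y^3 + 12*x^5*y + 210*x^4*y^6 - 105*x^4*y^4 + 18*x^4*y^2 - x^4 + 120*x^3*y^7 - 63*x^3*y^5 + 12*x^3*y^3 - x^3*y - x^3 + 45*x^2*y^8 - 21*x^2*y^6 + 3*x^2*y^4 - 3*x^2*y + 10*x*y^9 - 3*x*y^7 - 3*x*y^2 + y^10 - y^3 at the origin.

The Hessian of f at 0 is [[0, 0], [0, 0]] with rank 0, so corank 2. A Groebner basis of the Jacobian ideal J(f) in C{x,y} is {3*x^2 + 6*x*y + y^4 - y^3 + 3*y^2, x^3 + 3*x^2 + 6*x*y + 3*y^2, x^2*y - 3*x^2 - 6*x*y - 3*y^2, 2*x^2 + x*y^2 + 4*x*y + y^3/3 + 2*y^2}; counting standard monomials gives mu = 7. Corank 2; j^3 = -(x + y)^3 is a perfect cube, so E-series; the 4-jet and mu = 7 give E_7.

7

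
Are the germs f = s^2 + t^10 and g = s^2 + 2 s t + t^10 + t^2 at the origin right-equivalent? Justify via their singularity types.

The Hessian of f at 0 is [[2, 0], [0, 0]] with rank 1, so corank 1. A Groebner basis of the Jacobian ideal J(f) in C{s,t} is {t^9, s}; counting standard monomials gives mu = 9. Corank 1: A-series; mu = 9 gives A_9. The Hessian of g at 0 is [[2, 2], [2, 2]] with rank 1, so corank 1. A Groebner basis of the Jacobian ideal J(g) in C{s,t} is {t^9, s + t}; counting standard monomials gives mu = 9. Corank 1: A-series; mu = 9 gives A_9. Both have type A_9, hence right-equivalent.

Yes.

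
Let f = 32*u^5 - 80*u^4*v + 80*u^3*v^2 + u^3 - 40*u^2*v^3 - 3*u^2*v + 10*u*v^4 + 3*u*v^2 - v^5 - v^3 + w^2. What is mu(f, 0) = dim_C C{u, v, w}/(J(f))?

8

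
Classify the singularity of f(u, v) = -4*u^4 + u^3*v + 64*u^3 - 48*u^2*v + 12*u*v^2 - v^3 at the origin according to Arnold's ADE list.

The Hessian of f at 0 has rank 0. Corank 2; j^3 = (4*u - v)^3 is a perfect cube, so E-series; the 4-jet and mu = 7 give E_7.

E7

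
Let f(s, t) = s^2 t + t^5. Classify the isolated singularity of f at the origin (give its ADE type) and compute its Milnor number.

Type D_{6}, Milnor number mu = 6.

The Hessian of f at 0 has rank 0. Corank 2; j^3 = s^2*t has shape L^2 M (L != M), so D-series; mu = 6 gives D_6.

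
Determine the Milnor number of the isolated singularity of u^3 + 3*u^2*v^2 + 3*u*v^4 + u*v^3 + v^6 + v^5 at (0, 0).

The Hessian of f at 0 has rank 0. Corank 2; j^3 = u^3 is a perfect cube, so E-series; the 4-jet and mu = 7 give E_7.

7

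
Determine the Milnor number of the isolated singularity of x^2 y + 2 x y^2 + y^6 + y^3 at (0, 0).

7

The Hessian of f at 0 has rank 0. Corank 2; j^3 = y*(x + y)^2 has shape L^2 M (L != M), so D-series; mu = 7 gives D_7.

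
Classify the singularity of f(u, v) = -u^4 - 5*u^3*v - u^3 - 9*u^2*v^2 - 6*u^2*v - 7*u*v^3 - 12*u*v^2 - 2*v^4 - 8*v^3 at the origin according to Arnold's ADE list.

E_{7}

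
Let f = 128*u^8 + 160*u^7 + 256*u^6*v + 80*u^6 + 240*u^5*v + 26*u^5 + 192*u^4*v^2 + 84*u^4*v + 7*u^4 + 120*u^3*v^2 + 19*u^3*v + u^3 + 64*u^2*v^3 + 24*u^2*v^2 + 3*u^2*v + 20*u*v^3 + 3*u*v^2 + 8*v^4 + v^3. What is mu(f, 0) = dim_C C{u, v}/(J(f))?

The Hessian of f at 0 has rank 0. Corank 2; j^3 = (u + v)^3 is a perfect cube, so E-series; the 4-jet and mu = 7 give E_7.

7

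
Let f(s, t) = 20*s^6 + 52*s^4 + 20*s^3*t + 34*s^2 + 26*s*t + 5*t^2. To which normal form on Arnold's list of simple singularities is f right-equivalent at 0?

The Hessian of f at 0 has rank 2. Corank 0: nondegenerate Morse point, so A_1.

A_{1}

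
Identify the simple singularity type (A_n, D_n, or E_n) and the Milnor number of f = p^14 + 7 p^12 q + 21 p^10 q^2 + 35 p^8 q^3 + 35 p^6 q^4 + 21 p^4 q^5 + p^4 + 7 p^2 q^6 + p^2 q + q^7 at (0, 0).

Type D8, Milnor number mu = 8.

The Hessian of f at 0 is [[0, 0], [0, 0]] with rank 0, so corank 2. A Groebner basis of the Jacobian ideal J(f) in C{p,q} is {p^2/7 + q^6, p^3, p*q}; counting standard monomials gives mu = 8. Corank 2; j^3 = p^2*q has shape L^2 M (L != M), so D-series; mu = 8 gives D_8.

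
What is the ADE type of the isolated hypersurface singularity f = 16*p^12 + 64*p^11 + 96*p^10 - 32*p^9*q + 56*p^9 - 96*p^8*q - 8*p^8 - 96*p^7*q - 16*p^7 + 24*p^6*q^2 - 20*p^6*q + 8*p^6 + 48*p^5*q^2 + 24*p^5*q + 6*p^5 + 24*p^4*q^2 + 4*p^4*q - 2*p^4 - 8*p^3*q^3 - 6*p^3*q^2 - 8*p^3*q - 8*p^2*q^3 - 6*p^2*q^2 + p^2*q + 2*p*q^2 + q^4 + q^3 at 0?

D_5

The Hessian of f at 0 is [[0, 0], [0, 0]] with rank 0, so corank 2. A Groebner basis of the Jacobian ideal J(f) in C{p,q} is {p*q^2 + p*q/2 + q^2/2, -p*q/2 + q^3 - q^2/2, p^2 + 4*p*q + 3*q^2}; counting standard monomials gives mu = 5. Corank 2; j^3 = q*(p + q)^2 has shape L^2 M (L != M), so D-series; mu = 5 gives D_5.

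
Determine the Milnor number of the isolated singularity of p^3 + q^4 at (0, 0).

6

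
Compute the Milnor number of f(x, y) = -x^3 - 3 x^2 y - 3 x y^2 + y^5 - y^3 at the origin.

8

The Hessian of f at 0 has rank 0. Corank 2; j^3 = -(x + y)^3 is a perfect cube, so E-series; the 5-jet and mu = 8 give E_8.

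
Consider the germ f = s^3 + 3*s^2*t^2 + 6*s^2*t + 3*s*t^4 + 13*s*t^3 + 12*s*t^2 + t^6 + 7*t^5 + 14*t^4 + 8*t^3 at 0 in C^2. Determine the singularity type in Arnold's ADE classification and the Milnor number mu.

Type E_{7}, Milnor number mu = 7.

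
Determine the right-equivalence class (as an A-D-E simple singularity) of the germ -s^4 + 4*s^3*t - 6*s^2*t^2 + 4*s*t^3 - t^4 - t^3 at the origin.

E6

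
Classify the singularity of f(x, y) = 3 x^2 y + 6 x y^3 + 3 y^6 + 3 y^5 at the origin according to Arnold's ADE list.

D_{7}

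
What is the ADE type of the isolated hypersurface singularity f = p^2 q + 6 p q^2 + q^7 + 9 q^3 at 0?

The Hessian of f at 0 is [[0, 0], [0, 0]] with rank 0, so corank 2. A Groebner basis of the Jacobian ideal J(f) in C{p,q} is {p^2/7 + q^6 - 9*q^2/7, p^3 + 27*q^3, p*q + 3*q^2}; counting standard monomials gives mu = 8. Corank 2; j^3 = q*(p + 3*q)^2 has shape L^2 M (L != M), so D-series; mu = 8 gives D_8.

D8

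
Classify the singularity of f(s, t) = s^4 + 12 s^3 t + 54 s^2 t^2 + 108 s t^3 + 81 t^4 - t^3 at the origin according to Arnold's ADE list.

E6

The Hessian of f at 0 has rank 0. Corank 2; j^3 = -t^3 is a perfect cube, so E-series; the 4-jet and mu = 6 give E_6.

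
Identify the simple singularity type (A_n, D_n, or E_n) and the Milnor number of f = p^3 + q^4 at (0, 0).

Type E_6, Milnor number mu = 6.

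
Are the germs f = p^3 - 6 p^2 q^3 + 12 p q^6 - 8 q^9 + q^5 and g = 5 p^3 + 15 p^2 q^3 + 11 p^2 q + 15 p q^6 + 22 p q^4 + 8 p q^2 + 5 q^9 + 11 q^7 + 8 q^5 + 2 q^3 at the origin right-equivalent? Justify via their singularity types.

The Hessian of f at 0 is [[0, 0], [0, 0]] with rank 0, so corank 2. A Groebner basis of the Jacobian ideal J(f) in C{p,q} is {-p^2/4 + p*q^3, q^4, p^3, p^2*q}; counting standard monomials gives mu = 8. Corank 2; j^3 = p^3 is a perfect cube, so E-series; the 5-jet and mu = 8 give E_8. The Hessian of g at 0 is [[0, 0], [0, 0]] with rank 0, so corank 2. A Groebner basis of the Jacobian ideal J(g) in C{p,q} is {q^3, p^2 + 2*q^2, p*q - q^2}; counting standard monomials gives mu = 4. Corank 2; j^3 = (p + q)*(5*p^2 + 6*p*q + 2*q^2) splits into three distinct lines over C (the quadratic factor has nonzero discriminant), so D_4. f is E_8 but g is D_4, hence not right-equivalent.

No.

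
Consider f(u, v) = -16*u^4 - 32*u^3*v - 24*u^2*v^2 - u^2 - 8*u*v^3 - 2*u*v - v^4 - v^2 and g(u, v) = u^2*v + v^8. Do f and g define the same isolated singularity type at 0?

The Hessian of f at 0 is [[-2, -2], [-2, -2]] with rank 1, so corank 1. A Groebner basis of the Jacobian ideal J(f) in C{u,v} is {v^3, u + v}; counting standard monomials gives mu = 3. Corank 1: A-series; mu = 3 gives A_3. The Hessian of g at 0 is [[0, 0], [0, 0]] with rank 0, so corank 2. A Groebner basis of the Jacobian ideal J(g) in C{u,v} is {u^2/8 + v^7, u^3, u*v}; counting standard monomials gives mu = 9. Corank 2; j^3 = u^2*v has shape L^2 M (L != M), so D-series; mu = 9 gives D_9. f is A_3 but g is D_9, hence not right-equivalent.

No.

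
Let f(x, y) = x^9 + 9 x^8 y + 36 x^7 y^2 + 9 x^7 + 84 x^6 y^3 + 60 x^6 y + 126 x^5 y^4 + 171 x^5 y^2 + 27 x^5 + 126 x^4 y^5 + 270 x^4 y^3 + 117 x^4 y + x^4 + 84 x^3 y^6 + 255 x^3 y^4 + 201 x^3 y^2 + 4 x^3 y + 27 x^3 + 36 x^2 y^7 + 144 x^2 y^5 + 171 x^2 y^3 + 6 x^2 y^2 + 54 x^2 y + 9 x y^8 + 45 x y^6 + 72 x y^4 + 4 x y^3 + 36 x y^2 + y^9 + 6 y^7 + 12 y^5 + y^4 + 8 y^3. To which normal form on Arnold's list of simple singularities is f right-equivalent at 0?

E_{6}

The Hessian of f at 0 has rank 0. Corank 2; j^3 = (3*x + 2*y)^3 is a perfect cube, so E-series; the 4-jet and mu = 6 give E_6.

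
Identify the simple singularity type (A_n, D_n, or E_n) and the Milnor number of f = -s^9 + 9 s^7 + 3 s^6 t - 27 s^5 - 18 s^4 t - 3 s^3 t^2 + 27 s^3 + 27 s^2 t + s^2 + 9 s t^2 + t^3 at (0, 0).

The Hessian of f at 0 is [[2, 0], [0, 0]] with rank 1, so corank 1. A Groebner basis of the Jacobian ideal J(f) in C{s,t} is {t^2, s}; counting standard monomials gives mu = 2. Corank 1: A-series; mu = 2 gives A_2.

Type A_{2}, Milnor number mu = 2.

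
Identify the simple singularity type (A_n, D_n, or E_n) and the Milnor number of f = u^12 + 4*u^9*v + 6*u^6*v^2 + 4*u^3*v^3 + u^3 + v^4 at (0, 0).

Type E_6, Milnor number mu = 6.

The Hessian of f at 0 has rank 0. Corank 2; j^3 = u^3 is a perfect cube, so E-series; the 4-jet and mu = 6 give E_6.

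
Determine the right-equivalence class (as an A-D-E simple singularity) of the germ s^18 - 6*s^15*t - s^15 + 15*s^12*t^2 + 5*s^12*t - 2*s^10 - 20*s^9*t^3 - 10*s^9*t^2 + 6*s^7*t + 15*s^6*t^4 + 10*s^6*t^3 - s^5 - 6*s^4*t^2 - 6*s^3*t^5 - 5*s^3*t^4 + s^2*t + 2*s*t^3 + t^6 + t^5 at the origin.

The Hessian of f at 0 has rank 0. Corank 2; j^3 = s^2*t has shape L^2 M (L != M), so D-series; mu = 7 gives D_7.

D7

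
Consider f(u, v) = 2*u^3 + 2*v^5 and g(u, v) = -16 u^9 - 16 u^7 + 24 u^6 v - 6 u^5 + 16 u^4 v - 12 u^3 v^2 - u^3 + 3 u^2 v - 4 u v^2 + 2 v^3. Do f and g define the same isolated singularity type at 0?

No.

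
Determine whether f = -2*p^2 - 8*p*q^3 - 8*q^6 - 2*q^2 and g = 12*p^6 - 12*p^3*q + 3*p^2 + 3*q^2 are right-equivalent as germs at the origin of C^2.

The Hessian of f at 0 has rank 2. Corank 0: nondegenerate Morse point, so A_1. The Hessian of g at 0 has rank 2. Corank 0: nondegenerate Morse point, so A_1. Both have type A_1, hence right-equivalent.

Yes.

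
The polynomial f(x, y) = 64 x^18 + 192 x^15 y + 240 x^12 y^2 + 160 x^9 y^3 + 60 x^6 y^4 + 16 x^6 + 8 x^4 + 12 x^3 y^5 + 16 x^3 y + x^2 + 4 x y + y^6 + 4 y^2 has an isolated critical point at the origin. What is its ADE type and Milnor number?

The Hessian of f at 0 has rank 1. Corank 1: A-series; mu = 5 gives A_5.

Type A5, Milnor number mu = 5.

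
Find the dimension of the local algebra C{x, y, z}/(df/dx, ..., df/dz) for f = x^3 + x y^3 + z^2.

The Hessian of f at 0 has rank 1. Corank 2; j^3 = x^3 is a perfect cube, so E-series; the 4-jet and mu = 7 give E_7.

7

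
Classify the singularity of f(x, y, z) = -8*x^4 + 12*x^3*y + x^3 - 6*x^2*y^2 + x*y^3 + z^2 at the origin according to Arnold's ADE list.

The Hessian of f at 0 is [[0, 0, 0], [0, 0, 0], [0, 0, 2]] with rank 1, so corank 2. A Groebner basis of the Jacobian ideal J(f) in C{x,y,z} is {3*x^2/4 + y^4 + y^3/4, x^3, x^2*y - x^2/4 - y^3/12, -x^2 + x*y^2 - y^3/3, z}; counting standard monomials gives mu = 7. Corank 2; j^3 = x^3 is a perfect cube, so E-series; the 4-jet and mu = 7 give E_7.

E_7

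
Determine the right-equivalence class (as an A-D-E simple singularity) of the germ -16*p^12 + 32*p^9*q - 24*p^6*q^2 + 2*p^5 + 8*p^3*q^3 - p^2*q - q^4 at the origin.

The Hessian of f at 0 has rank 0. Corank 2; j^3 = -p^2*q has shape L^2 M (L != M), so D-series; mu = 5 gives D_5.

D5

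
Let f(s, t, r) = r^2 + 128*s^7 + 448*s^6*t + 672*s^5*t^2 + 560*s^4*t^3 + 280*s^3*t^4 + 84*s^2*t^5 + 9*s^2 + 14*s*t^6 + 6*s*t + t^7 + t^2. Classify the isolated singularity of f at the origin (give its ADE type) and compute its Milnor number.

Type A_{6}, Milnor number mu = 6.

The Hessian of f at 0 is [[18, 6, 0], [6, 2, 0], [0, 0, 2]] with rank 2, so corank 1. A Groebner basis of the Jacobian ideal J(f) in C{s,t,r} is {t^6, s + t/3, r}; counting standard monomials gives mu = 6. Corank 1: A-series; mu = 6 gives A_6.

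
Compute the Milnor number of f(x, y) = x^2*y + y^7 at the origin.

8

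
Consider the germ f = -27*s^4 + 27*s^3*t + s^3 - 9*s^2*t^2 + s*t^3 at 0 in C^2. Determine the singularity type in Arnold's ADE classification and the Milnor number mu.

Type E7, Milnor number mu = 7.

The Hessian of f at 0 has rank 0. Corank 2; j^3 = s^3 is a perfect cube, so E-series; the 4-jet and mu = 7 give E_7.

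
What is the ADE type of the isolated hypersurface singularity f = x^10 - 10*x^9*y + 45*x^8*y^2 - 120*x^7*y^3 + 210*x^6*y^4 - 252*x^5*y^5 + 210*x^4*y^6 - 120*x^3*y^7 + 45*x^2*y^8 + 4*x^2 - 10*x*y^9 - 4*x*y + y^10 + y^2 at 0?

A_9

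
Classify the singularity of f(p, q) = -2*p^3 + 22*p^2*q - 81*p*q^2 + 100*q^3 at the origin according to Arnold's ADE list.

D_{4}

The Hessian of f at 0 is [[0, 0], [0, 0]] with rank 0, so corank 2. A Groebner basis of the Jacobian ideal J(f) in C{p,q} is {q^3, p^2 - 39*q^2/2, p*q - 9*q^2/2}; counting standard monomials gives mu = 4. Corank 2; j^3 = -(p - 4*q)*(2*p^2 - 14*p*q + 25*q^2) splits into three distinct lines over C (the quadratic factor has nonzero discriminant), so D_4.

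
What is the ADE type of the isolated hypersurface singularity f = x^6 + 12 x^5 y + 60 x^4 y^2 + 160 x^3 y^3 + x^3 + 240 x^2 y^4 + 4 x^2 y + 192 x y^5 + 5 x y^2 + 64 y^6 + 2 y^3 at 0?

D7

The Hessian of f at 0 is [[0, 0], [0, 0]] with rank 0, so corank 2. A Groebner basis of the Jacobian ideal J(f) in C{x,y} is {-x*y/6 + y^5 - y^2/6, x*y^2 + y^3, x^2 + 3*x*y + 2*y^2}; counting standard monomials gives mu = 7. Corank 2; j^3 = (x + y)^2*(x + 2*y) has shape L^2 M (L != M), so D-series; mu = 7 gives D_7.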